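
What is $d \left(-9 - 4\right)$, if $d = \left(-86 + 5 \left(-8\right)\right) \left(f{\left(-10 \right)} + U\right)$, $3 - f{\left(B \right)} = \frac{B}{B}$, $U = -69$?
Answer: $-109746$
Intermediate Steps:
$f{\left(B \right)} = 2$ ($f{\left(B \right)} = 3 - \frac{B}{B} = 3 - 1 = 2$)
$d = 8442$ ($d = \left(-86 + 5 \left(-8\right)\right) \left(2 - 69\right) = \left(-86 - 40\right) \left(-67\right) = \left(-126\right) \left(-67\right) = 8442$)
$d \left(-9 - 4\right) = 8442 \left(-9 - 4\right) = 8442 \left(-13\right) = -109746$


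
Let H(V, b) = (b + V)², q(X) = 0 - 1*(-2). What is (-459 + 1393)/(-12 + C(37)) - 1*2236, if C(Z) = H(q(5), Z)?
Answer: -3373190/1509 ≈ -2235.4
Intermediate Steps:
q(X) = 2 (q(X) = 0 + 2 = 2)
H(V, b) = (V + b)²
C(Z) = (2 + Z)²
(-459 + 1393)/(-12 + C(37)) - 1*2236 = (-459 + 1393)/(-12 + (2 + 37)²) - 1*2236 = 934/(-12 + 39²) - 2236 = 934/(-12 + 1521) - 2236 = 934/1509 - 2236 = -3373190/1509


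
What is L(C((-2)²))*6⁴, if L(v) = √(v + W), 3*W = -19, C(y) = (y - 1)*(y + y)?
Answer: 432*√159 ≈ 5447.3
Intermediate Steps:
C(y) = 2*y*(-1 + y) (C(y) = (-1 + y)*(2*y) = 2*y*(-1 + y))
W = -19/3 (W = (⅓)*(-19) = -19/3 ≈ -6.3333)
L(v) = √(-19/3 + v) (L(v) = √(v - 19/3) = √(-19/3 + v))
L(C((-2)²))*6⁴ = (√(-57 + 9*(2*(-2)²*(-1 + (-2)²)))/3)*6⁴ = (√(-57 + 9*(2*4*(-1 + 4)))/3)*1296 = (√(-57 + 9*(2*4*3))/3)*1296 = (√(-57 + 9*24)/3)*1296 = (√(-57 + 216)/3)*1296 = (√159/3)*1296 = 432*√159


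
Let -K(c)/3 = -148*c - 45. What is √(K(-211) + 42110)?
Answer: I*√51439 ≈ 226.8*I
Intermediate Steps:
K(c) = 135 + 444*c (K(c) = -3*(-148*c - 45) = -3*(-45 - 148*c) = 135 + 444*c)
√(K(-211) + 42110) = √((135 + 444*(-211)) + 42110) = √((135 - 93684) + 42110) = √(-93549 + 42110) = √(-51439) = I*√51439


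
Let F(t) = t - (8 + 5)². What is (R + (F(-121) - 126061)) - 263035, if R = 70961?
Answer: -318425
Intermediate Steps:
F(t) = -169 + t (F(t) = t - 1*13² = t - 1*169 = t - 169 = -169 + t)
(R + (F(-121) - 126061)) - 263035 = (70961 + ((-169 - 121) - 126061)) - 263035 = (70961 + (-290 - 126061)) - 263035 = (70961 - 126351) - 263035 = -55390 - 263035 = -318425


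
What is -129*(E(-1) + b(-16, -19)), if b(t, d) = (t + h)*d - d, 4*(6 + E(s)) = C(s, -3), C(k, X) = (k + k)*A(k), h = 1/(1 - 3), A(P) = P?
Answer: -42183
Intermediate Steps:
h = -½ (h = 1/(-2) = -½ ≈ -0.50000)
C(k, X) = 2*k² (C(k, X) = (k + k)*k = (2*k)*k = 2*k²)
E(s) = -6 + s²/2 (E(s) = -6 + (2*s²)/4 = -6 + s²/2)
b(t, d) = -d + d*(-½ + t) (b(t, d) = (t - ½)*d - d = (-½ + t)*d - d = d*(-½ + t) - d = -d + d*(-½ + t))
-129*(E(-1) + b(-16, -19)) = -129*((-6 + (½)*(-1)²) + (½)*(-19)*(-3 + 2*(-16))) = -129*((-6 + (½)*1) + (½)*(-19)*(-3 - 32)) = -129*((-6 + ½) + (½)*(-19)*(-35)) = -129*(-11/2 + 665/2) = -129*327 = -42183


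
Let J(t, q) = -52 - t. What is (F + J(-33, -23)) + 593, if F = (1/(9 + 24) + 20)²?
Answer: 1062007/1089 ≈ 975.21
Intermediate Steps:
F = 436921/1089 (F = (1/33 + 20)² = (661/33)² = 436921/1089 ≈ 401.21)
(F + J(-33, -23)) + 593 = (436921/1089 + (-52 - 1*(-33))) + 593 = (436921/1089 + (-52 + 33)) + 593 = (436921/1089 - 19) + 593 = 416230/1089 + 593 = 1062007/1089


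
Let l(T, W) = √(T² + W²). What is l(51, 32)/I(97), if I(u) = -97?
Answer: -5*√145/97 ≈ -0.62070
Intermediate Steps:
l(51, 32)/I(97) = √(51² + 32²)/(-97) = √(2601 + 1024)*(-1/97) = √3625*(-1/97) = (5*√145)*(-1/97) = -5*√145/97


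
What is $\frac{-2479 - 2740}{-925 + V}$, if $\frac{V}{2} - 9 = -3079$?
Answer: $\frac{5219}{7065} \approx 0.73871$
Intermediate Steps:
$V = -6140$ ($V = 18 + 2 \left(-3079\right) = 18 - 6158 = -6140$)
$\frac{-2479 - 2740}{-925 + V} = \frac{-2479 - 2740}{-925 - 6140} = - \frac{5219}{-7065} = \left(-5219\right) \left(- \frac{1}{7065}\right) = \frac{5219}{7065}$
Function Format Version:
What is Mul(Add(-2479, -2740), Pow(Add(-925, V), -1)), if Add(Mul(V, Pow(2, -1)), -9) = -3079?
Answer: Rational(5219, 7065) ≈ 0.73871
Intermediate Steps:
V = -6140 (V = Add(18, Mul(2, -3079)) = Add(18, -6158) = -6140)
Mul(Add(-2479, -2740), Pow(Add(-925, V), -1)) = Mul(Add(-2479, -2740), Pow(Add(-925, -6140), -1)) = Mul(-5219, Pow(-7065, -1)) = Mul(-5219, Rational(-1, 7065)) = Rational(5219, 7065)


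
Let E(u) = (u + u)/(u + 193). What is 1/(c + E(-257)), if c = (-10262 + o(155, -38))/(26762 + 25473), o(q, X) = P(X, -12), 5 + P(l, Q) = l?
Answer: 334304/2618927 ≈ 0.12765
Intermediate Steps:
P(l, Q) = -5 + l
E(u) = 2*u/(193 + u) (E(u) = (2*u)/(193 + u) = 2*u/(193 + u))
o(q, X) = -5 + X
c = -2061/10447 (c = (-10262 + (-5 - 38))/(26762 + 25473) = (-10262 - 43)/52235 = -10305*1/52235 = -2061/10447 ≈ -0.19728)
1/(c + E(-257)) = 1/(-2061/10447 + 2*(-257)/(193 - 257)) = 1/(-2061/10447 + 2*(-257)/(-64)) = 1/(-2061/10447 + 2*(-257)*(-1/64)) = 1/(-2061/10447 + 257/32) = 1/(2618927/334304) = 334304/2618927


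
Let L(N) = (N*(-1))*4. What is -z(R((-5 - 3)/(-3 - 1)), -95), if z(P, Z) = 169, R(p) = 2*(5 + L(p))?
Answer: -169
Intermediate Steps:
L(N) = -4*N (L(N) = -N*4 = -4*N)
R(p) = 10 - 8*p (R(p) = 2*(5 - 4*p) = 10 - 8*p)
-z(R((-5 - 3)/(-3 - 1)), -95) = -1*169 = -169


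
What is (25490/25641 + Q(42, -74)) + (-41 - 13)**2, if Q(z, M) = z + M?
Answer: 73974134/25641 ≈ 2885.0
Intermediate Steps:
Q(z, M) = M + z
(25490/25641 + Q(42, -74)) + (-41 - 13)**2 = (25490/25641 + (-74 + 42)) + (-41 - 13)**2 = (25490*(1/25641) - 32) + (-54)**2 = (25490/25641 - 32) + 2916 = -795022/25641 + 2916 = 73974134/25641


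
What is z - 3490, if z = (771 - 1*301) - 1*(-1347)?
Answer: -1673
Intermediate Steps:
z = 1817 (z = (771 - 301) + 1347 = 470 + 1347 = 1817)
z - 3490 = 1817 - 3490 = -1673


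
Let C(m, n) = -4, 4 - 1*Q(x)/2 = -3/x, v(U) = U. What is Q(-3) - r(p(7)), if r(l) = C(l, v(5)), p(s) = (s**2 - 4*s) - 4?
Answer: 10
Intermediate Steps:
p(s) = -4 + s**2 - 4*s
Q(x) = 8 + 6/x (Q(x) = 8 - (-6)/x = 8 + 6/x)
r(l) = -4
Q(-3) - r(p(7)) = (8 + 6/(-3)) - 1*(-4) = (8 + 6*(-1/3)) + 4 = (8 - 2) + 4 = 6 + 4 = 10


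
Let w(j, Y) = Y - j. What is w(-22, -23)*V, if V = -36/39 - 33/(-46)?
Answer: 123/598 ≈ 0.20569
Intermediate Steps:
V = -123/598 (V = -36*1/39 - 33*(-1/46) = -12/13 + 33/46 = -123/598 ≈ -0.20569)
w(-22, -23)*V = (-23 - 1*(-22))*(-123/598) = (-23 + 22)*(-123/598) = -1*(-123/598) = 123/598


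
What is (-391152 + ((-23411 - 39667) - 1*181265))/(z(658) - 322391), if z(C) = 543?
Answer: 635495/321848 ≈ 1.9745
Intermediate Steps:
(-391152 + ((-23411 - 39667) - 1*181265))/(z(658) - 322391) = (-391152 + ((-23411 - 39667) - 1*181265))/(543 - 322391) = (-391152 + (-63078 - 181265))/(-321848) = (-391152 - 244343)*(-1/321848) = -635495*(-1/321848) = 635495/321848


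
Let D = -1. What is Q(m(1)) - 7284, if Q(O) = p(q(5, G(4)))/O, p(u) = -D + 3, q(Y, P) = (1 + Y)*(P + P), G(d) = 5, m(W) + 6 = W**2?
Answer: -36424/5 ≈ -7284.8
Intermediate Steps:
m(W) = -6 + W**2
q(Y, P) = 2*P*(1 + Y) (q(Y, P) = (1 + Y)*(2*P) = 2*P*(1 + Y))
p(u) = 4 (p(u) = -1*(-1) + 3 = 1 + 3 = 4)
Q(O) = 4/O
Q(m(1)) - 7284 = 4/(-6 + 1**2) - 7284 = 4/(-6 + 1) - 7284 = 4/(-5) - 7284 = 4*(-1/5) - 7284 = -4/5 - 7284 = -36424/5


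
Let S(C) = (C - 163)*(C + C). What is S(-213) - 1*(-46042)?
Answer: 206218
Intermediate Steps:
S(C) = 2*C*(-163 + C) (S(C) = (-163 + C)*(2*C) = 2*C*(-163 + C))
S(-213) - 1*(-46042) = 2*(-213)*(-163 - 213) - 1*(-46042) = 2*(-213)*(-376) + 46042 = 160176 + 46042 = 206218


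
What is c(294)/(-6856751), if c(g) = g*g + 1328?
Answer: -87764/6856751 ≈ -0.012800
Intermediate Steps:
c(g) = 1328 + g**2 (c(g) = g**2 + 1328 = 1328 + g**2)
c(294)/(-6856751) = (1328 + 294**2)/(-6856751) = (1328 + 86436)*(-1/6856751) = 87764*(-1/6856751) = -87764/6856751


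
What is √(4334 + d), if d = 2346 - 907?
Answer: √5773 ≈ 75.980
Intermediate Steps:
d = 1439
√(4334 + d) = √(4334 + 1439) = √5773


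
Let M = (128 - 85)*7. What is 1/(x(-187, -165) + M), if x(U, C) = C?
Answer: 1/136 ≈ 0.0073529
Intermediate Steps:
M = 301 (M = 43*7 = 301)
1/(x(-187, -165) + M) = 1/(-165 + 301) = 1/136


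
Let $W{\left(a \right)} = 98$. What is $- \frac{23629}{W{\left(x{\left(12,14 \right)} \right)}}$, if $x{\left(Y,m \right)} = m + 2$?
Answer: $- \frac{23629}{98} \approx -241.11$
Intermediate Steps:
$x{\left(Y,m \right)} = 2 + m$
$- \frac{23629}{W{\left(x{\left(12,14 \right)} \right)}} = - \frac{23629}{98}$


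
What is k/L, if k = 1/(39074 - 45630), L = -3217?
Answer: 1/21090652 ≈ 4.7414e-8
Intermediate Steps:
k = -1/6556 (k = 1/(-6556) = -1/6556 ≈ -0.00015253)
k/L = -1/6556/(-3217) = -1/6556*(-1/3217) = 1/21090652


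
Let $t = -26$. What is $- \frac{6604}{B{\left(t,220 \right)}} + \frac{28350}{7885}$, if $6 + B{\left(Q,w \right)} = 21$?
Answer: $- \frac{10329458}{23655} \approx -436.67$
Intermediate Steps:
$B{\left(Q,w \right)} = 15$ ($B{\left(Q,w \right)} = -6 + 21 = 15$)
$- \frac{6604}{B{\left(t,220 \right)}} + \frac{28350}{7885} = - \frac{6604}{15} + \frac{28350}{7885} = \left(-6604\right) \frac{1}{15} + 28350 \cdot \frac{1}{7885} = - \frac{6604}{15} + \frac{5670}{1577} = - \frac{10329458}{23655}$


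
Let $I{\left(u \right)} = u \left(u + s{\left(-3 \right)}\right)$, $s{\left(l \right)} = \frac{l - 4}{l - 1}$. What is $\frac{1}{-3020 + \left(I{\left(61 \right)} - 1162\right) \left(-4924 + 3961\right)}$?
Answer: $- \frac{4}{10280549} \approx -3.8908 \cdot 10^{-7}$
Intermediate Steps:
$s{\left(l \right)} = \frac{-4 + l}{-1 + l}$
$I{\left(u \right)} = u \left(\frac{7}{4} + u\right)$ ($I{\left(u \right)} = u \left(u + \frac{-4 - 3}{-1 - 3}\right) = u \left(u + \frac{1}{-4} \left(-7\right)\right) = u \left(u - - \frac{7}{4}\right) = u \left(u + \frac{7}{4}\right) = u \left(\frac{7}{4} + u\right)$)
$\frac{1}{-3020 + \left(I{\left(61 \right)} - 1162\right) \left(-4924 + 3961\right)} = \frac{1}{-3020 + \left(\frac{1}{4} \cdot 61 \left(7 + 4 \cdot 61\right) - 1162\right) \left(-4924 + 3961\right)} = \frac{1}{-3020 + \left(\frac{1}{4} \cdot 61 \left(7 + 244\right) - 1162\right) \left(-963\right)} = \frac{1}{-3020 + \left(\frac{1}{4} \cdot 61 \cdot 251 - 1162\right) \left(-963\right)} = \frac{1}{-3020 + \left(\frac{15311}{4} - 1162\right) \left(-963\right)} = \frac{1}{-3020 + \frac{10663}{4} \left(-963\right)} = \frac{1}{-3020 - \frac{10268469}{4}} = \frac{1}{- \frac{10280549}{4}} = - \frac{4}{10280549}$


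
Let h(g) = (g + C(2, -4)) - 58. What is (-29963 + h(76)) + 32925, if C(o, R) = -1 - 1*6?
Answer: 2973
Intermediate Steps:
C(o, R) = -7 (C(o, R) = -1 - 6 = -7)
h(g) = -65 + g (h(g) = (g - 7) - 58 = (-7 + g) - 58 = -65 + g)
(-29963 + h(76)) + 32925 = (-29963 + (-65 + 76)) + 32925 = (-29963 + 11) + 32925 = -29952 + 32925 = 2973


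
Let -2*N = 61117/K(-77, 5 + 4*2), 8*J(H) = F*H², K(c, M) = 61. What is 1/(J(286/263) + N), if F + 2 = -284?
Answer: -8438618/4584155027 ≈ -0.0018408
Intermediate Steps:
F = -286 (F = -2 - 284 = -286)
J(H) = -143*H²/4 (J(H) = (-286*H²)/8 = -143*H²/4)
N = -61117/122 (N = -61117/(2*61) = -½*61117/61 = -61117/122 ≈ -500.96)
1/(J(286/263) + N) = 1/(-143*(286/263)²/4 - 61117/122) = 1/(-143/4*81796/69169 - 61117/122) = 1/(-2924207/69169 - 61117/122) = 1/(-4584155027/8438618) = -8438618/4584155027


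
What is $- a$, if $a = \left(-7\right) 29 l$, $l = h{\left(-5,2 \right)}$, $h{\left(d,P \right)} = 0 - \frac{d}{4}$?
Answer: $\frac{1015}{4} \approx 253.75$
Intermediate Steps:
$h{\left(d,P \right)} = - \frac{d}{4}$ ($h{\left(d,P \right)} = 0 - d \frac{1}{4} = 0 - \frac{d}{4} = - \frac{d}{4}$)
$l = \frac{5}{4}$ ($l = \left(- \frac{1}{4}\right) \left(-5\right) = \frac{5}{4} \approx 1.25$)
$a = - \frac{1015}{4}$ ($a = \left(-7\right) 29 \cdot \frac{5}{4} = \left(-203\right) \frac{5}{4} = - \frac{1015}{4} \approx -253.75$)
$- a = \left(-1\right) \left(- \frac{1015}{4}\right) = \frac{1015}{4}$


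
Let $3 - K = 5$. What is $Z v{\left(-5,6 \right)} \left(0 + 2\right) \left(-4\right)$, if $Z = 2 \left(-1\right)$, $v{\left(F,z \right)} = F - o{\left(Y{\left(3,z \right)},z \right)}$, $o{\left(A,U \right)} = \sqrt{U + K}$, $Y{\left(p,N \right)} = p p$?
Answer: $-112$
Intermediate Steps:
$K = -2$ ($K = 3 - 5 = -2$)
$Y{\left(p,N \right)} = p^{2}$
$o{\left(A,U \right)} = \sqrt{-2 + U}$ ($o{\left(A,U \right)} = \sqrt{U - 2} = \sqrt{-2 + U}$)
$v{\left(F,z \right)} = F - \sqrt{-2 + z}$
$Z = -2$
$Z v{\left(-5,6 \right)} \left(0 + 2\right) \left(-4\right) = - 2 \left(-5 - \sqrt{-2 + 6}\right) \left(0 + 2\right) \left(-4\right) = - 2 \left(-5 - \sqrt{4}\right) 2 \left(-4\right) = - 2 \left(-5 - 2\right) \left(-8\right) = \left(-2\right) \left(-7\right) \left(-8\right) = 14 \left(-8\right) = -112$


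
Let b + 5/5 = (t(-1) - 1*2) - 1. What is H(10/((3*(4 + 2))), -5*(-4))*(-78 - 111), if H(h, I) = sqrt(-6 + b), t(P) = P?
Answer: -189*I*sqrt(11) ≈ -626.84*I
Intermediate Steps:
b = -5 (b = -1 + ((-1 - 1*2) - 1) = -1 + ((-1 - 2) - 1) = -1 + (-3 - 1) = -1 - 4 = -5)
H(h, I) = I*sqrt(11) (H(h, I) = sqrt(-6 - 5) = sqrt(-11) = I*sqrt(11))
H(10/((3*(4 + 2))), -5*(-4))*(-78 - 111) = (I*sqrt(11))*(-78 - 111) = (I*sqrt(11))*(-189) = -189*I*sqrt(11)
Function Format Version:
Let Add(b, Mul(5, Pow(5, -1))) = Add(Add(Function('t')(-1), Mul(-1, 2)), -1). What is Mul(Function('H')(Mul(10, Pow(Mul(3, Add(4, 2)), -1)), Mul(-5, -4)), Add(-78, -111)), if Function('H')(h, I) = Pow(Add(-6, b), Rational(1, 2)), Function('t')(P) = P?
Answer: Mul(-189, I, Pow(11, Rational(1, 2))) ≈ Mul(-626.84, I)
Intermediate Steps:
b = -5 (b = Add(-1, Add(Add(-1, Mul(-1, 2)), -1)) = Add(-1, Add(Add(-1, -2), -1)) = Add(-1, Add(-3, -1)) = Add(-1, -4) = -5)
Function('H')(h, I) = Mul(I, Pow(11, Rational(1, 2))) (Function('H')(h, I) = Pow(Add(-6, -5), Rational(1, 2)) = Pow(-11, Rational(1, 2)) = Mul(I, Pow(11, Rational(1, 2))))
Mul(Function('H')(Mul(10, Pow(Mul(3, Add(4, 2)), -1)), Mul(-5, -4)), Add(-78, -111)) = Mul(Mul(I, Pow(11, Rational(1, 2))), Add(-78, -111)) = Mul(Mul(I, Pow(11, Rational(1, 2))), -189) = Mul(-189, I, Pow(11, Rational(1, 2)))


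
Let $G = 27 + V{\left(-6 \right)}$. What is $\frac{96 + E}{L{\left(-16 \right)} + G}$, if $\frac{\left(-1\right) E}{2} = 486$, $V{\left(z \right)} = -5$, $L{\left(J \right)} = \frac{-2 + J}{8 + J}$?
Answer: $- \frac{3504}{97} \approx -36.124$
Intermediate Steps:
$L{\left(J \right)} = \frac{-2 + J}{8 + J}$
$E = -972$ ($E = \left(-2\right) 486 = -972$)
$G = 22$ ($G = 27 - 5 = 22$)
$\frac{96 + E}{L{\left(-16 \right)} + G} = \frac{96 - 972}{\frac{-2 - 16}{8 - 16} + 22} = - \frac{876}{\frac{1}{-8} \left(-18\right) + 22} = - \frac{876}{\left(- \frac{1}{8}\right) \left(-18\right) + 22} = - \frac{876}{\frac{9}{4} + 22} = - \frac{876}{\frac{97}{4}} = \left(-876\right) \frac{4}{97} = - \frac{3504}{97}$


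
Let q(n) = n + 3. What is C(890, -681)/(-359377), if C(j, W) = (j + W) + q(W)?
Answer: 469/359377 ≈ 0.0013050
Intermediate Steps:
q(n) = 3 + n
C(j, W) = 3 + j + 2*W (C(j, W) = (j + W) + (3 + W) = (W + j) + (3 + W) = 3 + j + 2*W)
C(890, -681)/(-359377) = (3 + 890 + 2*(-681))/(-359377) = (3 + 890 - 1362)*(-1/359377) = -469*(-1/359377) = 469/359377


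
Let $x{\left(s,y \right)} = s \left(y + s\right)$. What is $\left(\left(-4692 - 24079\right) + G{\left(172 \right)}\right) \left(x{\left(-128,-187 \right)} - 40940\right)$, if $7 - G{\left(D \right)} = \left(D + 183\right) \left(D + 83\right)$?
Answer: $73959180$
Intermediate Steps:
$x{\left(s,y \right)} = s \left(s + y\right)$
$G{\left(D \right)} = 7 - \left(83 + D\right) \left(183 + D\right)$ ($G{\left(D \right)} = 7 - \left(D + 183\right) \left(D + 83\right) = 7 - \left(183 + D\right) \left(83 + D\right) = 7 - \left(83 + D\right) \left(183 + D\right)$)
$\left(\left(-4692 - 24079\right) + G{\left(172 \right)}\right) \left(x{\left(-128,-187 \right)} - 40940\right) = \left(\left(-4692 - 24079\right) - 90518\right) \left(- 128 \left(-128 - 187\right) - 40940\right) = \left(-28771 - 90518\right) \left(\left(-128\right) \left(-315\right) - 40940\right) = \left(-28771 - 90518\right) \left(40320 - 40940\right) = \left(-28771 - 90518\right) \left(-620\right) = \left(-119289\right) \left(-620\right) = 73959180$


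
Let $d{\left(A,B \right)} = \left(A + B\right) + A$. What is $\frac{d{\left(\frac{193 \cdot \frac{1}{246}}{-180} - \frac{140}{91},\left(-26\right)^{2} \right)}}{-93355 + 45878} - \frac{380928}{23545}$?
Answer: $- \frac{1041975313809583}{64347685129260} \approx -16.193$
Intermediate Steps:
$d{\left(A,B \right)} = B + 2 A$
$\frac{d{\left(\frac{193 \cdot \frac{1}{246}}{-180} - \frac{140}{91},\left(-26\right)^{2} \right)}}{-93355 + 45878} - \frac{380928}{23545} = \frac{\left(-26\right)^{2} + 2 \left(\frac{193 \cdot \frac{1}{246}}{-180} - \frac{140}{91}\right)}{-93355 + 45878} - \frac{380928}{23545} = \frac{676 + 2 \left(193 \cdot \frac{1}{246} \left(- \frac{1}{180}\right) - \frac{20}{13}\right)}{-47477} - \frac{380928}{23545} = \left(676 + 2 \left(\frac{193}{246} \left(- \frac{1}{180}\right) - \frac{20}{13}\right)\right) \left(- \frac{1}{47477}\right) - \frac{380928}{23545} = \left(676 + 2 \left(- \frac{193}{44280} - \frac{20}{13}\right)\right) \left(- \frac{1}{47477}\right) - \frac{380928}{23545} = \left(676 + 2 \left(- \frac{888109}{575640}\right)\right) \left(- \frac{1}{47477}\right) - \frac{380928}{23545} = \left(676 - \frac{888109}{287820}\right) \left(- \frac{1}{47477}\right) - \frac{380928}{23545} = \frac{193678211}{287820} \left(- \frac{1}{47477}\right) - \frac{380928}{23545} = - \frac{193678211}{13664830140} - \frac{380928}{23545} = - \frac{1041975313809583}{64347685129260}$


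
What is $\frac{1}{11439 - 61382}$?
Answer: $- \frac{1}{49943} \approx -2.0023 \cdot 10^{-5}$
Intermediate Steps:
$\frac{1}{11439 - 61382} = \frac{1}{-49943} = - \frac{1}{49943}$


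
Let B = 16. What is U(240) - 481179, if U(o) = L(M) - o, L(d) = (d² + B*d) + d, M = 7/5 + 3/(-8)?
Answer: -770240839/1600 ≈ -4.8140e+5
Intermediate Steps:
M = 41/40 (M = 7*(⅕) + 3*(-⅛) = 7/5 - 3/8 = 41/40 ≈ 1.0250)
L(d) = d² + 17*d (L(d) = (d² + 16*d) + d = d² + 17*d)
U(o) = 29561/1600 - o (U(o) = 41*(17 + 41/40)/40 - o = (41/40)*(721/40) - o = 29561/1600 - o)
U(240) - 481179 = (29561/1600 - 1*240) - 481179 = (29561/1600 - 240) - 481179 = -354439/1600 - 481179 = -770240839/1600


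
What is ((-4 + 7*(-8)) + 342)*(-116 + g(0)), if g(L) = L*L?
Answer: -32712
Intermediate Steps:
g(L) = L²
((-4 + 7*(-8)) + 342)*(-116 + g(0)) = ((-4 + 7*(-8)) + 342)*(-116 + 0²) = ((-4 - 56) + 342)*(-116 + 0) = (-60 + 342)*(-116) = 282*(-116) = -32712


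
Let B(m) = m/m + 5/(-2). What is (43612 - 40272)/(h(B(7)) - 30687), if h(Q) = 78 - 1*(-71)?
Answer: -1670/15269 ≈ -0.10937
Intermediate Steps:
B(m) = -3/2 (B(m) = 1 + 5*(-1/2) = 1 - 5/2 = -3/2)
h(Q) = 149 (h(Q) = 78 + 71 = 149)
(43612 - 40272)/(h(B(7)) - 30687) = (43612 - 40272)/(149 - 30687) = 3340/(-30538) = 3340*(-1/30538) = -1670/15269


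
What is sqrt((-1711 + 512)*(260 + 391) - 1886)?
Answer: I*sqrt(782435) ≈ 884.55*I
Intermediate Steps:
sqrt((-1711 + 512)*(260 + 391) - 1886) = sqrt(-1199*651 - 1886) = sqrt(-780549 - 1886) = sqrt(-782435) = I*sqrt(782435)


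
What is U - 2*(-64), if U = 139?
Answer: 267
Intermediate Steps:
U - 2*(-64) = 139 - 2*(-64) = 139 + 128 = 267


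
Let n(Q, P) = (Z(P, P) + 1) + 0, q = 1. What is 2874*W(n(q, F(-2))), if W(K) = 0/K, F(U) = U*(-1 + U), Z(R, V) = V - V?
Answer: 0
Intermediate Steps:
Z(R, V) = 0
n(Q, P) = 1 (n(Q, P) = (0 + 1) + 0 = 1 + 0 = 1)
W(K) = 0
2874*W(n(q, F(-2))) = 2874*0 = 0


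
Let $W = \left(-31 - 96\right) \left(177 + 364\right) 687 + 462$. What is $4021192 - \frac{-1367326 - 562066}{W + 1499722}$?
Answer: $\frac{183774604788408}{45701525} \approx 4.0212 \cdot 10^{6}$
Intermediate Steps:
$W = -47201247$ ($W = \left(-127\right) 541 \cdot 687 + 462 = \left(-68707\right) 687 + 462 = -47201709 + 462 = -47201247$)
$4021192 - \frac{-1367326 - 562066}{W + 1499722} = 4021192 - \frac{-1367326 - 562066}{-47201247 + 1499722} = 4021192 - - \frac{1929392}{-45701525} = 4021192 - \left(-1929392\right) \left(- \frac{1}{45701525}\right) = 4021192 - \frac{1929392}{45701525} = \frac{183774604788408}{45701525}$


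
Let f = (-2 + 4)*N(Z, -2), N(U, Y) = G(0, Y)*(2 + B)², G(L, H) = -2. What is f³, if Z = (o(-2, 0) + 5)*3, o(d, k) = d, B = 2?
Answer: -262144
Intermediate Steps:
Z = 9 (Z = (-2 + 5)*3 = 3*3 = 9)
N(U, Y) = -32 (N(U, Y) = -2*(2 + 2)² = -2*4² = -2*16 = -32)
f = -64 (f = (-2 + 4)*(-32) = 2*(-32) = -64)
f³ = (-64)³ = -262144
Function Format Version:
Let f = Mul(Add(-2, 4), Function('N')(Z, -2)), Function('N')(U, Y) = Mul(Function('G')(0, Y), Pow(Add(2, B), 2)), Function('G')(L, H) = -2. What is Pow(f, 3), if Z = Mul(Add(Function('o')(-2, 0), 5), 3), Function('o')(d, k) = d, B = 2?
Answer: -262144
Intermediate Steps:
Z = 9 (Z = Mul(Add(-2, 5), 3) = Mul(3, 3) = 9)
Function('N')(U, Y) = -32 (Function('N')(U, Y) = Mul(-2, Pow(Add(2, 2), 2)) = Mul(-2, Pow(4, 2)) = Mul(-2, 16) = -32)
f = -64 (f = Mul(Add(-2, 4), -32) = Mul(2, -32) = -64)
Pow(f, 3) = Pow(-64, 3) = -262144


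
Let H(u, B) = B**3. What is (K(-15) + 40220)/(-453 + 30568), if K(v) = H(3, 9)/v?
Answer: 200857/150575 ≈ 1.3339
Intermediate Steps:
K(v) = 729/v (K(v) = 9**3/v = 729/v)
(K(-15) + 40220)/(-453 + 30568) = (729/(-15) + 40220)/(-453 + 30568) = (729*(-1/15) + 40220)/30115 = (-243/5 + 40220)*(1/30115) = (200857/5)*(1/30115) = 200857/150575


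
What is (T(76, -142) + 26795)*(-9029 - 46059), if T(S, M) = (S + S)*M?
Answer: -287063568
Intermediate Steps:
T(S, M) = 2*M*S (T(S, M) = (2*S)*M = 2*M*S)
(T(76, -142) + 26795)*(-9029 - 46059) = (2*(-142)*76 + 26795)*(-9029 - 46059) = (-21584 + 26795)*(-55088) = 5211*(-55088) = -287063568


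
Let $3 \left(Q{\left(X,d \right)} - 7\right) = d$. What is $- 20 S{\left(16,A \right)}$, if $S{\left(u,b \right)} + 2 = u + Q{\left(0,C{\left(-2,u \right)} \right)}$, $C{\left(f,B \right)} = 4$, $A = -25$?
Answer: $- \frac{1340}{3} \approx -446.67$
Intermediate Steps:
$Q{\left(X,d \right)} = 7 + \frac{d}{3}$
$S{\left(u,b \right)} = \frac{19}{3} + u$ ($S{\left(u,b \right)} = -2 + \left(u + \left(7 + \frac{1}{3} \cdot 4\right)\right) = -2 + \left(u + \left(7 + \frac{4}{3}\right)\right) = -2 + \left(u + \frac{25}{3}\right) = -2 + \left(\frac{25}{3} + u\right) = \frac{19}{3} + u$)
$- 20 S{\left(16,A \right)} = - 20 \left(\frac{19}{3} + 16\right) = \left(-20\right) \frac{67}{3} = - \frac{1340}{3}$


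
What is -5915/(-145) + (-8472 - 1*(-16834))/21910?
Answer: 13081014/317695 ≈ 41.175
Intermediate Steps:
-5915/(-145) + (-8472 - 1*(-16834))/21910 = -5915*(-1/145) + (-8472 + 16834)*(1/21910) = 1183/29 + 8362*(1/21910) = 1183/29 + 4181/10955 = 13081014/317695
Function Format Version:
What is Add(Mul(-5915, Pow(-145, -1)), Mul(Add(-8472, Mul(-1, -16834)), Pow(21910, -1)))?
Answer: Rational(13081014, 317695) ≈ 41.175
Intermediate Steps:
Add(Mul(-5915, Pow(-145, -1)), Mul(Add(-8472, Mul(-1, -16834)), Pow(21910, -1))) = Add(Mul(-5915, Rational(-1, 145)), Mul(Add(-8472, 16834), Rational(1, 21910))) = Add(Rational(1183, 29), Mul(8362, Rational(1, 21910))) = Add(Rational(1183, 29), Rational(4181, 10955)) = Rational(13081014, 317695)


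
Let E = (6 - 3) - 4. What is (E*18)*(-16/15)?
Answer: 96/5 ≈ 19.200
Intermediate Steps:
E = -1 (E = 3 - 4 = -1)
(E*18)*(-16/15) = (-1*18)*(-16/15) = -(-288)/15 = -18*(-16/15) = 96/5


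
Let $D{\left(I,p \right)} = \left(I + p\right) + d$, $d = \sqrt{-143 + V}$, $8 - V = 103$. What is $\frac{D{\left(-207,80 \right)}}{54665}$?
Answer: $- \frac{127}{54665} + \frac{i \sqrt{238}}{54665} \approx -0.0023232 + 0.00028221 i$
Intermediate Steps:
$V = -95$ ($V = 8 - 103 = -95$)
$d = i \sqrt{238}$ ($d = \sqrt{-143 - 95} = \sqrt{-238} = i \sqrt{238} \approx 15.427 i$)
$D{\left(I,p \right)} = I + p + i \sqrt{238}$ ($D{\left(I,p \right)} = \left(I + p\right) + i \sqrt{238} = I + p + i \sqrt{238}$)
$\frac{D{\left(-207,80 \right)}}{54665} = \frac{-207 + 80 + i \sqrt{238}}{54665} = \left(-127 + i \sqrt{238}\right) \frac{1}{54665} = - \frac{127}{54665} + \frac{i \sqrt{238}}{54665}$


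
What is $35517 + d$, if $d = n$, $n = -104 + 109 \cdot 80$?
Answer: $44133$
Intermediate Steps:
$n = 8616$ ($n = -104 + 8720 = 8616$)
$d = 8616$
$35517 + d = 35517 + 8616 = 44133$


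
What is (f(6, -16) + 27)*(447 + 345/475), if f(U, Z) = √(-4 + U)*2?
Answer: 1148418/95 + 85068*√2/95 ≈ 13355.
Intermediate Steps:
f(U, Z) = 2*√(-4 + U)
(f(6, -16) + 27)*(447 + 345/475) = (2*√(-4 + 6) + 27)*(447 + 345/475) = (2*√2 + 27)*(447 + 345*(1/475)) = (27 + 2*√2)*(447 + 69/95) = (27 + 2*√2)*(42534/95) = 1148418/95 + 85068*√2/95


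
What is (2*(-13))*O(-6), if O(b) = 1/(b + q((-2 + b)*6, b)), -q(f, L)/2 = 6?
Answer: 13/9 ≈ 1.4444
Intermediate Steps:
q(f, L) = -12 (q(f, L) = -2*6 = -12)
O(b) = 1/(-12 + b) (O(b) = 1/(b - 12) = 1/(-12 + b))
(2*(-13))*O(-6) = (2*(-13))/(-12 - 6) = -26/(-18) = -26*(-1/18) = 13/9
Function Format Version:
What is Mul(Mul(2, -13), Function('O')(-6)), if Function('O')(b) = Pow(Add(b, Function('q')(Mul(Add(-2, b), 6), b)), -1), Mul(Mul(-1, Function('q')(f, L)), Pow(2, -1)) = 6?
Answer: Rational(13, 9) ≈ 1.4444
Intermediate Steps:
Function('q')(f, L) = -12 (Function('q')(f, L) = Mul(-2, 6) = -12)
Function('O')(b) = Pow(Add(-12, b), -1) (Function('O')(b) = Pow(Add(b, -12), -1) = Pow(Add(-12, b), -1))
Mul(Mul(2, -13), Function('O')(-6)) = Mul(Mul(2, -13), Pow(Add(-12, -6), -1)) = Mul(-26, Pow(-18, -1)) = Mul(-26, Rational(-1, 18)) = Rational(13, 9)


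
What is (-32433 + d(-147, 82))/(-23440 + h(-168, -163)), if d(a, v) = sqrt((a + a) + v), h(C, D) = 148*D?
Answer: 32433/47564 - I*sqrt(53)/23782 ≈ 0.68188 - 0.00030612*I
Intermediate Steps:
d(a, v) = sqrt(v + 2*a) (d(a, v) = sqrt(2*a + v) = sqrt(v + 2*a))
(-32433 + d(-147, 82))/(-23440 + h(-168, -163)) = (-32433 + sqrt(82 + 2*(-147)))/(-23440 + 148*(-163)) = (-32433 + sqrt(82 - 294))/(-23440 - 24124) = (-32433 + sqrt(-212))/(-47564) = (-32433 + 2*I*sqrt(53))*(-1/47564) = 32433/47564 - I*sqrt(53)/23782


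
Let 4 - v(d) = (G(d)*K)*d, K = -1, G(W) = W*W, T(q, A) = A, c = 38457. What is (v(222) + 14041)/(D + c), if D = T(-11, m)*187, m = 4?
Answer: 10955093/39205 ≈ 279.43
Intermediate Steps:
G(W) = W**2
v(d) = 4 + d**3 (v(d) = 4 - d**2*(-1)*d = 4 - (-d**2)*d = 4 - (-1)*d**3 = 4 + d**3)
D = 748 (D = 4*187 = 748)
(v(222) + 14041)/(D + c) = ((4 + 222**3) + 14041)/(748 + 38457) = ((4 + 10941048) + 14041)/39205 = (10941052 + 14041)*(1/39205) = 10955093*(1/39205) = 10955093/39205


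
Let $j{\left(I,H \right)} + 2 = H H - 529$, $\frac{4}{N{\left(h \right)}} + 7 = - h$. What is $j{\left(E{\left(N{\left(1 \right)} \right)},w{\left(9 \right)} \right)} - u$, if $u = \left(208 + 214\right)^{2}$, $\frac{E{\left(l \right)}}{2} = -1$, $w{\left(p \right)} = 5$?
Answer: $-178590$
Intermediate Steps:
$N{\left(h \right)} = \frac{4}{-7 - h}$
$E{\left(l \right)} = -2$ ($E{\left(l \right)} = 2 \left(-1\right) = -2$)
$j{\left(I,H \right)} = -531 + H^{2}$ ($j{\left(I,H \right)} = -2 + \left(H H - 529\right) = -2 + \left(H^{2} - 529\right) = -2 + \left(-529 + H^{2}\right) = -531 + H^{2}$)
$u = 178084$ ($u = 422^{2} = 178084$)
$j{\left(E{\left(N{\left(1 \right)} \right)},w{\left(9 \right)} \right)} - u = \left(-531 + 5^{2}\right) - 178084 = \left(-531 + 25\right) - 178084 = -506 - 178084 = -178590$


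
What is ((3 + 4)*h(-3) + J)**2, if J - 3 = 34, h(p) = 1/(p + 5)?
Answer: 6561/4 ≈ 1640.3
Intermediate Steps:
h(p) = 1/(5 + p)
J = 37 (J = 3 + 34 = 37)
((3 + 4)*h(-3) + J)**2 = ((3 + 4)/(5 - 3) + 37)**2 = (7/2 + 37)**2 = (81/2)**2 = 6561/4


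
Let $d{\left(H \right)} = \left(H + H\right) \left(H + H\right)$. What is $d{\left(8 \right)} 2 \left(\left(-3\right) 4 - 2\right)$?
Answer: $-7168$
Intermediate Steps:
$d{\left(H \right)} = 4 H^{2}$ ($d{\left(H \right)} = 2 H 2 H = 4 H^{2}$)
$d{\left(8 \right)} 2 \left(\left(-3\right) 4 - 2\right) = 4 \cdot 8^{2} \cdot 2 \left(\left(-3\right) 4 - 2\right) = 4 \cdot 64 \cdot 2 \left(-12 - 2\right) = 256 \cdot 2 \left(-14\right) = 256 \left(-28\right) = -7168$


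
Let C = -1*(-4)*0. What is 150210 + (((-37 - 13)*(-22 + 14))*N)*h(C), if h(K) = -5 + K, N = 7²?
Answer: 52210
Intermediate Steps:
N = 49
C = 0 (C = 4*0 = 0)
150210 + (((-37 - 13)*(-22 + 14))*N)*h(C) = 150210 + (((-37 - 13)*(-22 + 14))*49)*(-5 + 0) = 150210 + (-50*(-8)*49)*(-5) = 150210 + (400*49)*(-5) = 150210 + 19600*(-5) = 150210 - 98000 = 52210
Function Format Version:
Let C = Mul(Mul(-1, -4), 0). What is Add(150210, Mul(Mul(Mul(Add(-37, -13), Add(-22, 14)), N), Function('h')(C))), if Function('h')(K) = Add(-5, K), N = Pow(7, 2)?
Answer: 52210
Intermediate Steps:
N = 49
C = 0 (C = Mul(4, 0) = 0)
Add(150210, Mul(Mul(Mul(Add(-37, -13), Add(-22, 14)), N), Function('h')(C))) = Add(150210, Mul(Mul(Mul(Add(-37, -13), Add(-22, 14)), 49), Add(-5, 0))) = Add(150210, Mul(Mul(Mul(-50, -8), 49), -5)) = Add(150210, Mul(Mul(400, 49), -5)) = Add(150210, Mul(19600, -5)) = Add(150210, -98000) = 52210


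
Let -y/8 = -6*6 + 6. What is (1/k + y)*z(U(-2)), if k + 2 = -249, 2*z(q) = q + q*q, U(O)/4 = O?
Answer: 1686692/251 ≈ 6719.9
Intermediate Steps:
U(O) = 4*O
z(q) = q/2 + q²/2 (z(q) = (q + q*q)/2 = (q + q²)/2 = q/2 + q²/2)
y = 240 (y = -8*(-6*6 + 6) = -8*(-36 + 6) = -8*(-30) = 240)
k = -251 (k = -2 - 249 = -251)
(1/k + y)*z(U(-2)) = (1/(-251) + 240)*((4*(-2))*(1 + 4*(-2))/2) = (-1/251 + 240)*((½)*(-8)*(1 - 8)) = 60239*((½)*(-8)*(-7))/251 = (60239/251)*28 = 1686692/251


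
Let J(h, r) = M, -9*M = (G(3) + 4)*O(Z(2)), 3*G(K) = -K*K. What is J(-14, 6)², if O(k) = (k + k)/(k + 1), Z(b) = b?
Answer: 16/729 ≈ 0.021948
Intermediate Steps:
G(K) = -K²/3 (G(K) = (-K*K)/3 = (-K²)/3 = -K²/3)
O(k) = 2*k/(1 + k) (O(k) = (2*k)/(1 + k) = 2*k/(1 + k))
M = -4/27 (M = -(-⅓*3² + 4)*2*2/(1 + 2)/9 = -(-⅓*9 + 4)*2*2/3/9 = -(-3 + 4)*2*2*(⅓)/9 = -4/(9*3) = -⅑*4/3 = -4/27 ≈ -0.14815)
J(h, r) = -4/27
J(-14, 6)² = (-4/27)² = 16/729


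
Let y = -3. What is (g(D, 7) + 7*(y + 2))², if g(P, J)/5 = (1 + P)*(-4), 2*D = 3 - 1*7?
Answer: 169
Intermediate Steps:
D = -2 (D = (3 - 1*7)/2 = (3 - 7)/2 = (½)*(-4) = -2)
g(P, J) = -20 - 20*P (g(P, J) = 5*((1 + P)*(-4)) = 5*(-4 - 4*P) = -20 - 20*P)
(g(D, 7) + 7*(y + 2))² = ((-20 - 20*(-2)) + 7*(-3 + 2))² = ((-20 + 40) + 7*(-1))² = (20 - 7)² = 13² = 169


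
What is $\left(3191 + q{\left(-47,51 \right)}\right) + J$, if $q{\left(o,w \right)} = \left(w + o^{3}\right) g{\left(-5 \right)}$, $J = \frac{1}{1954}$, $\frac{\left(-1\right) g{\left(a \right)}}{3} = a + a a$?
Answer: $\frac{12172464495}{1954} \approx 6.2295 \cdot 10^{6}$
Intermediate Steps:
$g{\left(a \right)} = - 3 a - 3 a^{2}$ ($g{\left(a \right)} = - 3 \left(a + a a\right) = - 3 \left(a + a^{2}\right) = - 3 a - 3 a^{2}$)
$J = \frac{1}{1954} \approx 0.00051177$
$q{\left(o,w \right)} = - 60 w - 60 o^{3}$ ($q{\left(o,w \right)} = \left(w + o^{3}\right) \left(\left(-3\right) \left(-5\right) \left(1 - 5\right)\right) = \left(w + o^{3}\right) \left(\left(-3\right) \left(-5\right) \left(-4\right)\right) = \left(w + o^{3}\right) \left(-60\right) = - 60 w - 60 o^{3}$)
$\left(3191 + q{\left(-47,51 \right)}\right) + J = \left(3191 - \left(3060 + 60 \left(-47\right)^{3}\right)\right) + \frac{1}{1954} = \left(3191 - -6226320\right) + \frac{1}{1954} = \left(3191 + \left(-3060 + 6229380\right)\right) + \frac{1}{1954} = \left(3191 + 6226320\right) + \frac{1}{1954} = 6229511 + \frac{1}{1954} = \frac{12172464495}{1954}$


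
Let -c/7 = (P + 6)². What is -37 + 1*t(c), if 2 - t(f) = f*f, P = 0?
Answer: -63539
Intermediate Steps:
c = -252 (c = -7*(0 + 6)² = -7*6² = -7*36 = -252)
t(f) = 2 - f² (t(f) = 2 - f*f = 2 - f²)
-37 + 1*t(c) = -37 + 1*(2 - 1*(-252)²) = -37 + 1*(2 - 1*63504) = -37 + 1*(2 - 63504) = -37 + 1*(-63502) = -37 - 63502 = -63539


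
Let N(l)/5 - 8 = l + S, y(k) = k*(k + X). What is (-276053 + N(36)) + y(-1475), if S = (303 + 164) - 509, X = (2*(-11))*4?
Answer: 2029382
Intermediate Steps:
X = -88 (X = -22*4 = -88)
S = -42 (S = 467 - 509 = -42)
y(k) = k*(-88 + k) (y(k) = k*(k - 88) = k*(-88 + k))
N(l) = -170 + 5*l (N(l) = 40 + 5*(l - 42) = 40 + 5*(-42 + l) = 40 + (-210 + 5*l) = -170 + 5*l)
(-276053 + N(36)) + y(-1475) = (-276053 + (-170 + 5*36)) - 1475*(-88 - 1475) = (-276053 + (-170 + 180)) - 1475*(-1563) = (-276053 + 10) + 2305425 = -276043 + 2305425 = 2029382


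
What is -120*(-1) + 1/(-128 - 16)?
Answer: 17279/144 ≈ 119.99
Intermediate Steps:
-120*(-1) + 1/(-128 - 16) = 120 + 1/(-144) = 120 - 1/144 = 17279/144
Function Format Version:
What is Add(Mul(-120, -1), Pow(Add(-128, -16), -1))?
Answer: Rational(17279, 144) ≈ 119.99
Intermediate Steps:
Add(Mul(-120, -1), Pow(Add(-128, -16), -1)) = Add(120, Pow(-144, -1)) = Add(120, Rational(-1, 144)) = Rational(17279, 144)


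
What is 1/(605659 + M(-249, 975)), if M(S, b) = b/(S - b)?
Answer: 408/247108547 ≈ 1.6511e-6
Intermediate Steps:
1/(605659 + M(-249, 975)) = 1/(605659 + 975/(-249 - 1*975)) = 1/(605659 + 975/(-249 - 975)) = 1/(605659 + 975/(-1224)) = 1/(605659 + 975*(-1/1224)) = 1/(605659 - 325/408) = 1/(247108547/408) = 408/247108547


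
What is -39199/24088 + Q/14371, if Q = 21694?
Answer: -40763757/346168648 ≈ -0.11776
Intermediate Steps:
-39199/24088 + Q/14371 = -39199/24088 + 21694/14371 = -40763757/346168648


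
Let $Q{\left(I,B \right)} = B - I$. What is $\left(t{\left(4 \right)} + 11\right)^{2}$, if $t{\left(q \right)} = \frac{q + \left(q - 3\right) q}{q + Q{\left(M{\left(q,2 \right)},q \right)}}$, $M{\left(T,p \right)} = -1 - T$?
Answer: $\frac{22801}{169} \approx 134.92$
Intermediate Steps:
$t{\left(q \right)} = \frac{q + q \left(-3 + q\right)}{1 + 3 q}$ ($t{\left(q \right)} = \frac{q + \left(q - 3\right) q}{q + \left(q - \left(-1 - q\right)\right)} = \frac{q + \left(-3 + q\right) q}{q + \left(q + \left(1 + q\right)\right)} = \frac{q + q \left(-3 + q\right)}{q + \left(1 + 2 q\right)} = \frac{q + q \left(-3 + q\right)}{1 + 3 q}$)
$\left(t{\left(4 \right)} + 11\right)^{2} = \left(\frac{4 \left(-2 + 4\right)}{1 + 3 \cdot 4} + 11\right)^{2} = \left(4 \frac{1}{1 + 12} \cdot 2 + 11\right)^{2} = \left(4 \cdot \frac{1}{13} \cdot 2 + 11\right)^{2} = \left(\frac{8}{13} + 11\right)^{2} = \left(\frac{151}{13}\right)^{2} = \frac{22801}{169}$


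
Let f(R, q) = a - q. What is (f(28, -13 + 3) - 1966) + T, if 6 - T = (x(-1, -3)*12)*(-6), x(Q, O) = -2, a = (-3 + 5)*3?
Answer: -2088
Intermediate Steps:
a = 6 (a = 2*3 = 6)
f(R, q) = 6 - q
T = -138 (T = 6 - (-2*12)*(-6) = 6 - (-24)*(-6) = 6 - 1*144 = 6 - 144 = -138)
(f(28, -13 + 3) - 1966) + T = ((6 - (-13 + 3)) - 1966) - 138 = ((6 - 1*(-10)) - 1966) - 138 = ((6 + 10) - 1966) - 138 = (16 - 1966) - 138 = -1950 - 138 = -2088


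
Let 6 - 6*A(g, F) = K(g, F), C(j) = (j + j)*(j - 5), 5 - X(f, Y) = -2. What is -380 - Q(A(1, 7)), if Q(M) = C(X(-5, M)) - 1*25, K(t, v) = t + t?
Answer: -383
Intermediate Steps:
K(t, v) = 2*t
X(f, Y) = 7 (X(f, Y) = 5 - 1*(-2) = 5 + 2 = 7)
C(j) = 2*j*(-5 + j) (C(j) = (2*j)*(-5 + j) = 2*j*(-5 + j))
A(g, F) = 1 - g/3
Q(M) = 3 (Q(M) = 2*7*(-5 + 7) - 1*25 = 2*7*2 - 25 = 28 - 25 = 3)
-380 - Q(A(1, 7)) = -380 - 1*3 = -380 - 3 = -383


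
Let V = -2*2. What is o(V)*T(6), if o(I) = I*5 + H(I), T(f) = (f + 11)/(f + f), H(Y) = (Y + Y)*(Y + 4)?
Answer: -85/3 ≈ -28.333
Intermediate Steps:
H(Y) = 2*Y*(4 + Y) (H(Y) = (2*Y)*(4 + Y) = 2*Y*(4 + Y))
T(f) = (11 + f)/(2*f) (T(f) = (11 + f)/((2*f)) = (11 + f)*(1/(2*f)) = (11 + f)/(2*f))
V = -4
o(I) = 5*I + 2*I*(4 + I) (o(I) = I*5 + 2*I*(4 + I) = 5*I + 2*I*(4 + I))
o(V)*T(6) = (-4*(13 + 2*(-4)))*((½)*(11 + 6)/6) = (-4*(13 - 8))*((½)*(⅙)*17) = -4*5*(17/12) = -20*17/12 = -85/3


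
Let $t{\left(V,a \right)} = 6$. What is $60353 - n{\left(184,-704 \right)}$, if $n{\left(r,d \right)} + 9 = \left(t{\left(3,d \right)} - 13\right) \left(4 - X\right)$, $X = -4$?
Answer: $60418$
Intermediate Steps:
$n{\left(r,d \right)} = -65$ ($n{\left(r,d \right)} = -9 + \left(6 - 13\right) \left(4 - -4\right) = -9 - 7 \left(4 + 4\right) = -9 - 56 = -65$)
$60353 - n{\left(184,-704 \right)} = 60353 - -65 = 60353 + 65 = 60418$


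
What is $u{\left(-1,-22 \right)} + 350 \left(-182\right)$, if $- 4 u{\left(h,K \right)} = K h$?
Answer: $- \frac{127411}{2} \approx -63706.0$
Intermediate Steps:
$u{\left(h,K \right)} = - \frac{K h}{4}$
$u{\left(-1,-22 \right)} + 350 \left(-182\right) = \left(- \frac{1}{4}\right) \left(-22\right) \left(-1\right) + 350 \left(-182\right) = - \frac{11}{2} - 63700 = - \frac{127411}{2}$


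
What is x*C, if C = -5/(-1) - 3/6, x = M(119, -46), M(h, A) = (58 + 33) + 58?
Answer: 1341/2 ≈ 670.50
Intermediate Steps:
M(h, A) = 149 (M(h, A) = 91 + 58 = 149)
x = 149
C = 9/2 (C = -5*(-1) - 3*1/6 = 5 - 1/2 = 9/2 ≈ 4.5000)
x*C = 149*(9/2) = 1341/2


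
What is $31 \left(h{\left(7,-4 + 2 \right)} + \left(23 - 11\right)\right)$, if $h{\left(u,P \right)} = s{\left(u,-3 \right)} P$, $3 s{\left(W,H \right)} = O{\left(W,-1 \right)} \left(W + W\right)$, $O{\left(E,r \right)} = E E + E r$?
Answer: $-11780$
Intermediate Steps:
$O{\left(E,r \right)} = E^{2} + E r$
$s{\left(W,H \right)} = \frac{2 W^{2} \left(-1 + W\right)}{3}$ ($s{\left(W,H \right)} = \frac{W \left(W - 1\right) \left(W + W\right)}{3} = \frac{W \left(-1 + W\right) 2 W}{3} = \frac{2 W^{2} \left(-1 + W\right)}{3}$)
$h{\left(u,P \right)} = \frac{2 P u^{2} \left(-1 + u\right)}{3}$ ($h{\left(u,P \right)} = \frac{2 u^{2} \left(-1 + u\right)}{3} P = \frac{2 P u^{2} \left(-1 + u\right)}{3}$)
$31 \left(h{\left(7,-4 + 2 \right)} + \left(23 - 11\right)\right) = 31 \left(\frac{2 \left(-4 + 2\right) 7^{2} \left(-1 + 7\right)}{3} + \left(23 - 11\right)\right) = 31 \left(\frac{2}{3} \left(-2\right) 49 \cdot 6 + 12\right) = 31 \left(-392 + 12\right) = 31 \left(-380\right) = -11780$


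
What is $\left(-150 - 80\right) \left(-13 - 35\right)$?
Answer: $11040$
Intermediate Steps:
$\left(-150 - 80\right) \left(-13 - 35\right) = \left(-230\right) \left(-48\right) = 11040$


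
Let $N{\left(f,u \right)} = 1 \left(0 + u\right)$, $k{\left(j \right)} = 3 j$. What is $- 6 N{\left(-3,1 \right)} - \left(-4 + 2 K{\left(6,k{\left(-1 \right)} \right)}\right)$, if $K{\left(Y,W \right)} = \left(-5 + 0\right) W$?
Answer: $-32$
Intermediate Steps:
$K{\left(Y,W \right)} = - 5 W$
$N{\left(f,u \right)} = u$ ($N{\left(f,u \right)} = 1 u = u$)
$- 6 N{\left(-3,1 \right)} - \left(-4 + 2 K{\left(6,k{\left(-1 \right)} \right)}\right) = \left(-6\right) 1 - \left(-4 + 2 \left(- 5 \cdot 3 \left(-1\right)\right)\right) = -6 + \left(- 2 \left(\left(-5\right) \left(-3\right)\right) + \left(-1 + 5\right)\right) = -6 + \left(\left(-2\right) 15 + 4\right) = -6 + \left(-30 + 4\right) = -6 - 26 = -32$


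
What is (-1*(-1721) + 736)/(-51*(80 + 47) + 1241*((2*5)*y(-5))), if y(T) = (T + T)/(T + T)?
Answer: 2457/5933 ≈ 0.41412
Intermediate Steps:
y(T) = 1 (y(T) = (2*T)/((2*T)) = (2*T)*(1/(2*T)) = 1)
(-1*(-1721) + 736)/(-51*(80 + 47) + 1241*((2*5)*y(-5))) = (-1*(-1721) + 736)/(-51*(80 + 47) + 1241*((2*5)*1)) = (1721 + 736)/(-51*127 + 1241*(10*1)) = 2457/(-6477 + 1241*10) = 2457/(-6477 + 12410) = 2457/5933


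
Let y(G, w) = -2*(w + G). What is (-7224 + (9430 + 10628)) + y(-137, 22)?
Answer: 13064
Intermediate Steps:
y(G, w) = -2*G - 2*w (y(G, w) = -2*(G + w) = -2*G - 2*w)
(-7224 + (9430 + 10628)) + y(-137, 22) = (-7224 + (9430 + 10628)) + (-2*(-137) - 2*22) = (-7224 + 20058) + (274 - 44) = 12834 + 230 = 13064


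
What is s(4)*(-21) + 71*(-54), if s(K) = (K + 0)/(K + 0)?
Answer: -3855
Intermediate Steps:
s(K) = 1 (s(K) = K/K = 1)
s(4)*(-21) + 71*(-54) = 1*(-21) + 71*(-54) = -21 - 3834 = -3855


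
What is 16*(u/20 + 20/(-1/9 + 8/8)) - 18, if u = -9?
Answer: 1674/5 ≈ 334.80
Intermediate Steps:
16*(u/20 + 20/(-1/9 + 8/8)) - 18 = 16*(-9/20 + 20/(-1/9 + 8/8)) - 18 = 16*(-9*1/20 + 20/(-1*⅑ + 8*(⅛))) - 18 = 16*(-9/20 + 20/(-⅑ + 1)) - 18 = 16*(-9/20 + 20/(8/9)) - 18 = 16*(-9/20 + 20*(9/8)) - 18 = 16*(-9/20 + 45/2) - 18 = 16*(441/20) - 18 = 1764/5 - 18 = 1674/5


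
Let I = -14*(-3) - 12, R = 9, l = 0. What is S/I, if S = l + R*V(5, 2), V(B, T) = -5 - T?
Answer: -21/10 ≈ -2.1000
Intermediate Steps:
I = 30 (I = 42 - 12 = 30)
S = -63 (S = 0 + 9*(-5 - 1*2) = 0 + 9*(-5 - 2) = 0 + 9*(-7) = 0 - 63 = -63)
S/I = -63/30 = -63*1/30 = -21/10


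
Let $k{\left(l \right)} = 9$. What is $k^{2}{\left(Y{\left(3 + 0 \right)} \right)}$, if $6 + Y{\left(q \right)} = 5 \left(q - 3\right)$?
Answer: $81$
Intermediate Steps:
$Y{\left(q \right)} = -21 + 5 q$ ($Y{\left(q \right)} = -6 + 5 \left(q - 3\right) = -6 + 5 \left(-3 + q\right) = -6 + \left(-15 + 5 q\right) = -21 + 5 q$)
$k^{2}{\left(Y{\left(3 + 0 \right)} \right)} = 9^{2} = 81$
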